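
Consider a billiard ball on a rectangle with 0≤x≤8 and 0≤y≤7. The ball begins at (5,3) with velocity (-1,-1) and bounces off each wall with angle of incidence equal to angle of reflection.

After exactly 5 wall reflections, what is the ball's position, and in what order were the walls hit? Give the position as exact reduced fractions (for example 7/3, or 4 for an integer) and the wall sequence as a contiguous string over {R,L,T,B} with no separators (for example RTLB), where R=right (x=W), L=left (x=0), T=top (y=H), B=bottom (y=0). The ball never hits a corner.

1. t=3 → B at (2,0); v=(-1,1)
2. t=2 → L at (0,2); v=(1,1)
3. t=5 → T at (5,7); v=(1,-1)
4. t=3 → R at (8,4); v=(-1,-1)
5. t=4 → B at (4,0); v=(-1,1)

Final position: (4,0)
Wall sequence: BLTRB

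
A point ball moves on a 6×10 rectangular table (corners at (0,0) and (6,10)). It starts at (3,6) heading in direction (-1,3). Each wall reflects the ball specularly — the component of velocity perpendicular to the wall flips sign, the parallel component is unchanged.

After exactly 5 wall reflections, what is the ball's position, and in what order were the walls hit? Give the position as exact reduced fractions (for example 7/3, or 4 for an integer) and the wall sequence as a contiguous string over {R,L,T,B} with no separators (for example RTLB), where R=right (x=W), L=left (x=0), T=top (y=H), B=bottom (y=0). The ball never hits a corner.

Final position: (6,7)
Wall sequence: TLBTR

1. t=4/3 → T at (5/3,10); v=(-1,-3)
2. t=5/3 → L at (0,5); v=(1,-3)
3. t=5/3 → B at (5/3,0); v=(1,3)
4. t=10/3 → T at (5,10); v=(1,-3)
5. t=1 → R at (6,7); v=(-1,-3)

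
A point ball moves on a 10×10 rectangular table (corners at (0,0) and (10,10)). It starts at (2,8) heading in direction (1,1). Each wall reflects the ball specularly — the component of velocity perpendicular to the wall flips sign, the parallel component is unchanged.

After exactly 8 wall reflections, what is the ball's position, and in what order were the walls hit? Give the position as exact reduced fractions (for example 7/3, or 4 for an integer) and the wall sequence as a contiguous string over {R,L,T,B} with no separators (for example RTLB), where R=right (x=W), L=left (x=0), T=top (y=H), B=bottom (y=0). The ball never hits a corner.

1. t=2 → T at (4,10); v=(1,-1)
2. t=6 → R at (10,4); v=(-1,-1)
3. t=4 → B at (6,0); v=(-1,1)
4. t=6 → L at (0,6); v=(1,1)
5. t=4 → T at (4,10); v=(1,-1)
6. t=6 → R at (10,4); v=(-1,-1)
7. t=4 → B at (6,0); v=(-1,1)
8. t=6 → L at (0,6); v=(1,1)

Final position: (0,6)
Wall sequence: TRBLTRBL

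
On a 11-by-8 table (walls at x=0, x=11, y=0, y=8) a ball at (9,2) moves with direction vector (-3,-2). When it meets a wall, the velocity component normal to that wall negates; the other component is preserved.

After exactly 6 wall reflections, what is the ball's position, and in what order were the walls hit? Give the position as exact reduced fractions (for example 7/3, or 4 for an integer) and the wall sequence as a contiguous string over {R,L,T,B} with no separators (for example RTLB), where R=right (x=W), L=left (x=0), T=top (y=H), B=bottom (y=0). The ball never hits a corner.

1. t=1 → B at (6,0); v=(-3,2)
2. t=2 → L at (0,4); v=(3,2)
3. t=2 → T at (6,8); v=(3,-2)
4. t=5/3 → R at (11,14/3); v=(-3,-2)
5. t=7/3 → B at (4,0); v=(-3,2)
6. t=4/3 → L at (0,8/3); v=(3,2)

Final position: (0,8/3)
Wall sequence: BLTRBL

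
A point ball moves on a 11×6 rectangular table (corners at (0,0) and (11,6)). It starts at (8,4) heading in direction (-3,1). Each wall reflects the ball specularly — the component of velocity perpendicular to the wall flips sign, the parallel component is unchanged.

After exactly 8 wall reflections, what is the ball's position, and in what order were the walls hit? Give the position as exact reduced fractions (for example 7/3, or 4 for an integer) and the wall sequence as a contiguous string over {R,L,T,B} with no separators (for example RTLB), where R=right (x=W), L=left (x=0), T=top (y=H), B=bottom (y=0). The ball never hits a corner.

Final position: (0,8/3)
Wall sequence: TLRBLRTL

1. t=2 → T at (2,6); v=(-3,-1)
2. t=2/3 → L at (0,16/3); v=(3,-1)
3. t=11/3 → R at (11,5/3); v=(-3,-1)
4. t=5/3 → B at (6,0); v=(-3,1)
5. t=2 → L at (0,2); v=(3,1)
6. t=11/3 → R at (11,17/3); v=(-3,1)
7. t=1/3 → T at (10,6); v=(-3,-1)
8. t=10/3 → L at (0,8/3); v=(3,-1)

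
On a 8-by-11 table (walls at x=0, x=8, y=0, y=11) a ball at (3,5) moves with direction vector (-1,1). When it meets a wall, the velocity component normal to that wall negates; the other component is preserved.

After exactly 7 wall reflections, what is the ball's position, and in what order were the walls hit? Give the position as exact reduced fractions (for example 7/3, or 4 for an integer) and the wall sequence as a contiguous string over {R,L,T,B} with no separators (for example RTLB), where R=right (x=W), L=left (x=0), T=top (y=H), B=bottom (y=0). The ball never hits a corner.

Final position: (7,11)
Wall sequence: LTRBLRT

1. t=3 → L at (0,8); v=(1,1)
2. t=3 → T at (3,11); v=(1,-1)
3. t=5 → R at (8,6); v=(-1,-1)
4. t=6 → B at (2,0); v=(-1,1)
5. t=2 → L at (0,2); v=(1,1)
6. t=8 → R at (8,10); v=(-1,1)
7. t=1 → T at (7,11); v=(-1,-1)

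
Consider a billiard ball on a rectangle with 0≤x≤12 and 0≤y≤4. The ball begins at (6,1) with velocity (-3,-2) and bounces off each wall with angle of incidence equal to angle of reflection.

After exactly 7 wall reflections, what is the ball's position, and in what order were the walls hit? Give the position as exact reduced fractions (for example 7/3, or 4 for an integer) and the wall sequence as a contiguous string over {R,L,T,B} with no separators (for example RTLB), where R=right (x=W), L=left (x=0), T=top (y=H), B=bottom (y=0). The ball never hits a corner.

1. t=1/2 → B at (9/2,0); v=(-3,2)
2. t=3/2 → L at (0,3); v=(3,2)
3. t=1/2 → T at (3/2,4); v=(3,-2)
4. t=2 → B at (15/2,0); v=(3,2)
5. t=3/2 → R at (12,3); v=(-3,2)
6. t=1/2 → T at (21/2,4); v=(-3,-2)
7. t=2 → B at (9/2,0); v=(-3,2)

Final position: (9/2,0)
Wall sequence: BLTBRTB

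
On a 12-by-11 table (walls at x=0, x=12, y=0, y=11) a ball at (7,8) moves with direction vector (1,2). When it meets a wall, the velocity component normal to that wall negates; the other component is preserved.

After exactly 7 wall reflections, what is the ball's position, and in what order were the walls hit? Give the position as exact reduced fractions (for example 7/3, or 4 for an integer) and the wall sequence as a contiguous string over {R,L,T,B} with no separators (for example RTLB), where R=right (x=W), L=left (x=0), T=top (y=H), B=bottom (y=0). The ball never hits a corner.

1. t=3/2 → T at (17/2,11); v=(1,-2)
2. t=7/2 → R at (12,4); v=(-1,-2)
3. t=2 → B at (10,0); v=(-1,2)
4. t=11/2 → T at (9/2,11); v=(-1,-2)
5. t=9/2 → L at (0,2); v=(1,-2)
6. t=1 → B at (1,0); v=(1,2)
7. t=11/2 → T at (13/2,11); v=(1,-2)

Final position: (13/2,11)
Wall sequence: TRBTLBT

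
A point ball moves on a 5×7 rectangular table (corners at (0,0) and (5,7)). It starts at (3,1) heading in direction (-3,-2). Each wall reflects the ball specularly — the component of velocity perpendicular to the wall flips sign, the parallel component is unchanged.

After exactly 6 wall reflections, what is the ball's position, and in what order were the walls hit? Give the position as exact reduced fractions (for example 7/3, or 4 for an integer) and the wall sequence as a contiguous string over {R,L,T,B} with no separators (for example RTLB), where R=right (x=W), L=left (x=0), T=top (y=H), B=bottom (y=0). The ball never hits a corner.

Final position: (5,3)
Wall sequence: BLRTLR

1. t=1/2 → B at (3/2,0); v=(-3,2)
2. t=1/2 → L at (0,1); v=(3,2)
3. t=5/3 → R at (5,13/3); v=(-3,2)
4. t=4/3 → T at (1,7); v=(-3,-2)
5. t=1/3 → L at (0,19/3); v=(3,-2)
6. t=5/3 → R at (5,3); v=(-3,-2)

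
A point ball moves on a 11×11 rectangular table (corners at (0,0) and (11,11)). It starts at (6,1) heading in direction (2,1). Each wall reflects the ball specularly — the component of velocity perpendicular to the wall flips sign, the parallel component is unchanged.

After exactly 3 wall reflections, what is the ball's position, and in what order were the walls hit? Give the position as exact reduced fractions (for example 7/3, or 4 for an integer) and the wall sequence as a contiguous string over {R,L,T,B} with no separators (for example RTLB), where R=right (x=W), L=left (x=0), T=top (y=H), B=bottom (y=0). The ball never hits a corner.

1. t=5/2 → R at (11,7/2); v=(-2,1)
2. t=11/2 → L at (0,9); v=(2,1)
3. t=2 → T at (4,11); v=(2,-1)

Final position: (4,11)
Wall sequence: RLT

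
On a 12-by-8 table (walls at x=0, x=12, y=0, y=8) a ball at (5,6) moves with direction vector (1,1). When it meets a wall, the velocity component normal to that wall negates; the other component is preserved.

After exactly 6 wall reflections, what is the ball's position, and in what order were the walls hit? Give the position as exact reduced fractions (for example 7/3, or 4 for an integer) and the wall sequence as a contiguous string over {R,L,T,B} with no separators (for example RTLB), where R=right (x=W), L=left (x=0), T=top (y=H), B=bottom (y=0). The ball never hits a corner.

Final position: (7,0)
Wall sequence: TRBTLB

1. t=2 → T at (7,8); v=(1,-1)
2. t=5 → R at (12,3); v=(-1,-1)
3. t=3 → B at (9,0); v=(-1,1)
4. t=8 → T at (1,8); v=(-1,-1)
5. t=1 → L at (0,7); v=(1,-1)
6. t=7 → B at (7,0); v=(1,1)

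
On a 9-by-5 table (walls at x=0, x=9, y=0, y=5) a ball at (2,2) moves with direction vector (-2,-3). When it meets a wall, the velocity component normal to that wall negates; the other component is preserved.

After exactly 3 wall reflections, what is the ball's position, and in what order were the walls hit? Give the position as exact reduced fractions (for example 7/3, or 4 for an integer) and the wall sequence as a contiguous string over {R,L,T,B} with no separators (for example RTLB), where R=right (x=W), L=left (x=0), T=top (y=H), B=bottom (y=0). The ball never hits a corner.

1. t=2/3 → B at (2/3,0); v=(-2,3)
2. t=1/3 → L at (0,1); v=(2,3)
3. t=4/3 → T at (8/3,5); v=(2,-3)

Final position: (8/3,5)
Wall sequence: BLT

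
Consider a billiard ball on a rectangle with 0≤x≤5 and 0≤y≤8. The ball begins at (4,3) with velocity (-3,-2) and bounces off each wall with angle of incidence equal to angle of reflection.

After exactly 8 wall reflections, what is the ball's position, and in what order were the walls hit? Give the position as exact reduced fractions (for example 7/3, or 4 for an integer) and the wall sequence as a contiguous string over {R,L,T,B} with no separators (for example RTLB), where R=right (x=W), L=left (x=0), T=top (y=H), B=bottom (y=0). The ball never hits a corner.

1. t=4/3 → L at (0,1/3); v=(3,-2)
2. t=1/6 → B at (1/2,0); v=(3,2)
3. t=3/2 → R at (5,3); v=(-3,2)
4. t=5/3 → L at (0,19/3); v=(3,2)
5. t=5/6 → T at (5/2,8); v=(3,-2)
6. t=5/6 → R at (5,19/3); v=(-3,-2)
7. t=5/3 → L at (0,3); v=(3,-2)
8. t=3/2 → B at (9/2,0); v=(3,2)

Final position: (9/2,0)
Wall sequence: LBRLTRLB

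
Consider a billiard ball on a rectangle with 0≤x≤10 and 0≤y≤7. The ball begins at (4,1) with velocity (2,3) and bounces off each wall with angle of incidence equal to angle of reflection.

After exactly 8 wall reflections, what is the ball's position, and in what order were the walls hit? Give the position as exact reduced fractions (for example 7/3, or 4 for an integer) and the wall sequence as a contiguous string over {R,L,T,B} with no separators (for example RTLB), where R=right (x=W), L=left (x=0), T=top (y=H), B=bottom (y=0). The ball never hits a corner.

1. t=2 → T at (8,7); v=(2,-3)
2. t=1 → R at (10,4); v=(-2,-3)
3. t=4/3 → B at (22/3,0); v=(-2,3)
4. t=7/3 → T at (8/3,7); v=(-2,-3)
5. t=4/3 → L at (0,3); v=(2,-3)
6. t=1 → B at (2,0); v=(2,3)
7. t=7/3 → T at (20/3,7); v=(2,-3)
8. t=5/3 → R at (10,2); v=(-2,-3)

Final position: (10,2)
Wall sequence: TRBTLBTR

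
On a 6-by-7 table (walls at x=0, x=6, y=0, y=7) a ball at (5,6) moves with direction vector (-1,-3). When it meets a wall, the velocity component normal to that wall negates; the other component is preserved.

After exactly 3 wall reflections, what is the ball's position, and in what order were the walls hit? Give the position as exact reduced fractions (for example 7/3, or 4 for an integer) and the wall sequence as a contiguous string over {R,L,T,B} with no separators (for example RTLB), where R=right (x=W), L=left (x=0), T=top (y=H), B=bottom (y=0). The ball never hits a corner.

1. t=2 → B at (3,0); v=(-1,3)
2. t=7/3 → T at (2/3,7); v=(-1,-3)
3. t=2/3 → L at (0,5); v=(1,-3)

Final position: (0,5)
Wall sequence: BTL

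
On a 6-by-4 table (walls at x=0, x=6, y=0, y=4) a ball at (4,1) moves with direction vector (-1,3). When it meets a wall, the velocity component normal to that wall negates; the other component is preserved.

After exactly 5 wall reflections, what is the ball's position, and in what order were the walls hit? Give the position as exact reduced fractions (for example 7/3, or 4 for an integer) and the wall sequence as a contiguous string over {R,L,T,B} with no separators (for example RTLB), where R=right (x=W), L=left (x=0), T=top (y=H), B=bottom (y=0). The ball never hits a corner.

1. t=1 → T at (3,4); v=(-1,-3)
2. t=4/3 → B at (5/3,0); v=(-1,3)
3. t=4/3 → T at (1/3,4); v=(-1,-3)
4. t=1/3 → L at (0,3); v=(1,-3)
5. t=1 → B at (1,0); v=(1,3)

Final position: (1,0)
Wall sequence: TBTLB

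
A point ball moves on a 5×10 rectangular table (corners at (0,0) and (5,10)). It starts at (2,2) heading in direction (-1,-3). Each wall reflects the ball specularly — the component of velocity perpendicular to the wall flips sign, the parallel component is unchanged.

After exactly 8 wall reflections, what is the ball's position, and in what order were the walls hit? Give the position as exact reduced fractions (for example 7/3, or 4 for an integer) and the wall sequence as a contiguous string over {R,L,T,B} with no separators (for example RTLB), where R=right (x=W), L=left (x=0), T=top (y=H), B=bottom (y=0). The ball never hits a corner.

1. t=2/3 → B at (4/3,0); v=(-1,3)
2. t=4/3 → L at (0,4); v=(1,3)
3. t=2 → T at (2,10); v=(1,-3)
4. t=3 → R at (5,1); v=(-1,-3)
5. t=1/3 → B at (14/3,0); v=(-1,3)
6. t=10/3 → T at (4/3,10); v=(-1,-3)
7. t=4/3 → L at (0,6); v=(1,-3)
8. t=2 → B at (2,0); v=(1,3)

Final position: (2,0)
Wall sequence: BLTRBTLB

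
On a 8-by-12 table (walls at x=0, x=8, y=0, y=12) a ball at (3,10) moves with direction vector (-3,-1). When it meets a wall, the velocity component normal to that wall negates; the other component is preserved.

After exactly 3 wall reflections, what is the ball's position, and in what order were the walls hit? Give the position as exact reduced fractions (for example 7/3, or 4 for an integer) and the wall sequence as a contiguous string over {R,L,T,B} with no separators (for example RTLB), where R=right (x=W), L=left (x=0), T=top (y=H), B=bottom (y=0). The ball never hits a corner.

Final position: (0,11/3)
Wall sequence: LRL

1. t=1 → L at (0,9); v=(3,-1)
2. t=8/3 → R at (8,19/3); v=(-3,-1)
3. t=8/3 → L at (0,11/3); v=(3,-1)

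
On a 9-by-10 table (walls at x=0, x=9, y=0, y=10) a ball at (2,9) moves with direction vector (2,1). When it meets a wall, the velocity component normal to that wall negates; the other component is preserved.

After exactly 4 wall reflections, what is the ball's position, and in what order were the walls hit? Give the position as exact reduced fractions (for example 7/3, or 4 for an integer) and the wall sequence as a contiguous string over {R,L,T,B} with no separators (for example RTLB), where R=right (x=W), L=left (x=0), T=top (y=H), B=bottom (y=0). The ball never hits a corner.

1. t=1 → T at (4,10); v=(2,-1)
2. t=5/2 → R at (9,15/2); v=(-2,-1)
3. t=9/2 → L at (0,3); v=(2,-1)
4. t=3 → B at (6,0); v=(2,1)

Final position: (6,0)
Wall sequence: TRLB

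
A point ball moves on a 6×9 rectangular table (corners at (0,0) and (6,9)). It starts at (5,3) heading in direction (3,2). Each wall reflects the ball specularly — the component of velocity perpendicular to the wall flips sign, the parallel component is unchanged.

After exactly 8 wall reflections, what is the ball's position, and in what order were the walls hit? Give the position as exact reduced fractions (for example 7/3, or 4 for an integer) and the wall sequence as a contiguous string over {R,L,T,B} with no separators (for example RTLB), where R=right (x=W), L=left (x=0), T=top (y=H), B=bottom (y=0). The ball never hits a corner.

Final position: (0,17/3)
Wall sequence: RLTRLBRL

1. t=1/3 → R at (6,11/3); v=(-3,2)
2. t=2 → L at (0,23/3); v=(3,2)
3. t=2/3 → T at (2,9); v=(3,-2)
4. t=4/3 → R at (6,19/3); v=(-3,-2)
5. t=2 → L at (0,7/3); v=(3,-2)
6. t=7/6 → B at (7/2,0); v=(3,2)
7. t=5/6 → R at (6,5/3); v=(-3,2)
8. t=2 → L at (0,17/3); v=(3,2)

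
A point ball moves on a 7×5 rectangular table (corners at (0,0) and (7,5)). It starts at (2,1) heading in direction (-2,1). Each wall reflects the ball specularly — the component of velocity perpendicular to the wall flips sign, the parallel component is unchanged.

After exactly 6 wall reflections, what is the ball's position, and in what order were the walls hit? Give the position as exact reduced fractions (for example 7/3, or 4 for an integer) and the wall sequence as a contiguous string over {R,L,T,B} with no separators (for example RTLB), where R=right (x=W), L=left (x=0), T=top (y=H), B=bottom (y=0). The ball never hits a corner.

1. t=1 → L at (0,2); v=(2,1)
2. t=3 → T at (6,5); v=(2,-1)
3. t=1/2 → R at (7,9/2); v=(-2,-1)
4. t=7/2 → L at (0,1); v=(2,-1)
5. t=1 → B at (2,0); v=(2,1)
6. t=5/2 → R at (7,5/2); v=(-2,1)

Final position: (7,5/2)
Wall sequence: LTRLBR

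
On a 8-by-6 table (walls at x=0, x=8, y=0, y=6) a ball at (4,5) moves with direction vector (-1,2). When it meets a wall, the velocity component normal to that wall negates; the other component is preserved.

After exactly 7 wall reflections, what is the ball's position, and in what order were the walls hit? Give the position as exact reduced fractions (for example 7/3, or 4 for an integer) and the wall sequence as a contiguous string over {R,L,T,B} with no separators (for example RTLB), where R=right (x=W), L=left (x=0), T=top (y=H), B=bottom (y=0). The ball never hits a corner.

1. t=1/2 → T at (7/2,6); v=(-1,-2)
2. t=3 → B at (1/2,0); v=(-1,2)
3. t=1/2 → L at (0,1); v=(1,2)
4. t=5/2 → T at (5/2,6); v=(1,-2)
5. t=3 → B at (11/2,0); v=(1,2)
6. t=5/2 → R at (8,5); v=(-1,2)
7. t=1/2 → T at (15/2,6); v=(-1,-2)

Final position: (15/2,6)
Wall sequence: TBLTBRT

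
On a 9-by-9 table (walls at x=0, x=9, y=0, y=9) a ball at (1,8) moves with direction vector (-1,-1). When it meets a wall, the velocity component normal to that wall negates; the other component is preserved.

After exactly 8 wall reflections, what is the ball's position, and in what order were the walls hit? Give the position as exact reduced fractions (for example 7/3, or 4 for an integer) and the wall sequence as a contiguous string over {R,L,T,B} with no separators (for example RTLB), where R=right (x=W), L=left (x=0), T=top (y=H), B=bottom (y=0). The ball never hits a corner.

1. t=1 → L at (0,7); v=(1,-1)
2. t=7 → B at (7,0); v=(1,1)
3. t=2 → R at (9,2); v=(-1,1)
4. t=7 → T at (2,9); v=(-1,-1)
5. t=2 → L at (0,7); v=(1,-1)
6. t=7 → B at (7,0); v=(1,1)
7. t=2 → R at (9,2); v=(-1,1)
8. t=7 → T at (2,9); v=(-1,-1)

Final position: (2,9)
Wall sequence: LBRTLBRT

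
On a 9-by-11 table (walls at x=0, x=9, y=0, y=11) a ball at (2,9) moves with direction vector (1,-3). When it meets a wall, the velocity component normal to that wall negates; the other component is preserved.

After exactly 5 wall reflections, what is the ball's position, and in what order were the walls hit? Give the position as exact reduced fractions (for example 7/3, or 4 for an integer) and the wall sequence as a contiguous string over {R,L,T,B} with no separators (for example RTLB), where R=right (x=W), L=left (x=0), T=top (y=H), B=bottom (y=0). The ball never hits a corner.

1. t=3 → B at (5,0); v=(1,3)
2. t=11/3 → T at (26/3,11); v=(1,-3)
3. t=1/3 → R at (9,10); v=(-1,-3)
4. t=10/3 → B at (17/3,0); v=(-1,3)
5. t=11/3 → T at (2,11); v=(-1,-3)

Final position: (2,11)
Wall sequence: BTRBT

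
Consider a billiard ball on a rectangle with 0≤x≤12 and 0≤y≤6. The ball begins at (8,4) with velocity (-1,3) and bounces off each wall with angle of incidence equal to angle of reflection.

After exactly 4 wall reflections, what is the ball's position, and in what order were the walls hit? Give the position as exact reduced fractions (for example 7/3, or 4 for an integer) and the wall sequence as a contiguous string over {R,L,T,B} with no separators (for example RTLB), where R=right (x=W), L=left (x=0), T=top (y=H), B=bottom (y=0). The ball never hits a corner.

1. t=2/3 → T at (22/3,6); v=(-1,-3)
2. t=2 → B at (16/3,0); v=(-1,3)
3. t=2 → T at (10/3,6); v=(-1,-3)
4. t=2 → B at (4/3,0); v=(-1,3)

Final position: (4/3,0)
Wall sequence: TBTB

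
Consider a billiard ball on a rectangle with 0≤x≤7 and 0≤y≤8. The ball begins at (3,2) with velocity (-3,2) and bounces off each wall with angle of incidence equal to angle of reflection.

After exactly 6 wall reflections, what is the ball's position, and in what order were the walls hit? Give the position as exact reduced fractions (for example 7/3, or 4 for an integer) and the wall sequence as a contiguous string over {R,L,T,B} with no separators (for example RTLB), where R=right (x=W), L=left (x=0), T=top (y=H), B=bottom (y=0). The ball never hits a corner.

Final position: (7,2)
Wall sequence: LTRLBR

1. t=1 → L at (0,4); v=(3,2)
2. t=2 → T at (6,8); v=(3,-2)
3. t=1/3 → R at (7,22/3); v=(-3,-2)
4. t=7/3 → L at (0,8/3); v=(3,-2)
5. t=4/3 → B at (4,0); v=(3,2)
6. t=1 → R at (7,2); v=(-3,2)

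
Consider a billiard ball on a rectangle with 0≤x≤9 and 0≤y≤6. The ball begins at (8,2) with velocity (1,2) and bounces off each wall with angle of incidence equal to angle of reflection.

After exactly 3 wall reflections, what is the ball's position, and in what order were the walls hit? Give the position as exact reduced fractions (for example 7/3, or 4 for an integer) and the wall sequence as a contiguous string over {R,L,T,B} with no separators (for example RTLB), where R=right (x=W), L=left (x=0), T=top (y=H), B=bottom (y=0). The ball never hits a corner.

1. t=1 → R at (9,4); v=(-1,2)
2. t=1 → T at (8,6); v=(-1,-2)
3. t=3 → B at (5,0); v=(-1,2)

Final position: (5,0)
Wall sequence: RTB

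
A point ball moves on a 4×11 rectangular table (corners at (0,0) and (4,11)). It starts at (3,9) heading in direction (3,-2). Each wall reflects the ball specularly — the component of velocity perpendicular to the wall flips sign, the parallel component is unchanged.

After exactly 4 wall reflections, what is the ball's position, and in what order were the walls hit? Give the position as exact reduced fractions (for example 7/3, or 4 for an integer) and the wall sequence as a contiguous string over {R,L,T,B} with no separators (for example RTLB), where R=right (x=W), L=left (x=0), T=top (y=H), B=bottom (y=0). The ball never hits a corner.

Final position: (0,1/3)
Wall sequence: RLRL

1. t=1/3 → R at (4,25/3); v=(-3,-2)
2. t=4/3 → L at (0,17/3); v=(3,-2)
3. t=4/3 → R at (4,3); v=(-3,-2)
4. t=4/3 → L at (0,1/3); v=(3,-2)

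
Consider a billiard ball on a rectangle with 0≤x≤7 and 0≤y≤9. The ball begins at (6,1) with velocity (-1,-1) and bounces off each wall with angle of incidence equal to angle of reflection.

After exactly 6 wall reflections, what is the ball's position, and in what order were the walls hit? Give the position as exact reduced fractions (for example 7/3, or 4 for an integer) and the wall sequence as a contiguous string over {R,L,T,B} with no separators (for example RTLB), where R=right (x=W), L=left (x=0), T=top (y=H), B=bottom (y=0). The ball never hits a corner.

Final position: (0,1)
Wall sequence: BLTRBL

1. t=1 → B at (5,0); v=(-1,1)
2. t=5 → L at (0,5); v=(1,1)
3. t=4 → T at (4,9); v=(1,-1)
4. t=3 → R at (7,6); v=(-1,-1)
5. t=6 → B at (1,0); v=(-1,1)
6. t=1 → L at (0,1); v=(1,1)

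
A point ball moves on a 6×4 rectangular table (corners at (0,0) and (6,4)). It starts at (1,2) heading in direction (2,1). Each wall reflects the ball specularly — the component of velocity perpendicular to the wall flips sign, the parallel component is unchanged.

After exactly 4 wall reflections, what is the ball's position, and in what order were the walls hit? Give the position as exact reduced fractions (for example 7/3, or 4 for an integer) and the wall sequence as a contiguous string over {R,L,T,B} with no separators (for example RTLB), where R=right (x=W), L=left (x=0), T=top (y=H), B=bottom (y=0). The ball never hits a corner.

Final position: (1,0)
Wall sequence: TRLB

1. t=2 → T at (5,4); v=(2,-1)
2. t=1/2 → R at (6,7/2); v=(-2,-1)
3. t=3 → L at (0,1/2); v=(2,-1)
4. t=1/2 → B at (1,0); v=(2,1)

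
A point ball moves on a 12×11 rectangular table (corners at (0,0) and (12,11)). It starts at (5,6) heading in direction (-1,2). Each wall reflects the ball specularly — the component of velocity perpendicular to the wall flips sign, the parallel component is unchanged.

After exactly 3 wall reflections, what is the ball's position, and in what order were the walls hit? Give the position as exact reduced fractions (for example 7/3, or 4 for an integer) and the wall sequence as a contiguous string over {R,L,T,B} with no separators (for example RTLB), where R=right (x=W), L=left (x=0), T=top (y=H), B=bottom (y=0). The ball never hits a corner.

1. t=5/2 → T at (5/2,11); v=(-1,-2)
2. t=5/2 → L at (0,6); v=(1,-2)
3. t=3 → B at (3,0); v=(1,2)

Final position: (3,0)
Wall sequence: TLB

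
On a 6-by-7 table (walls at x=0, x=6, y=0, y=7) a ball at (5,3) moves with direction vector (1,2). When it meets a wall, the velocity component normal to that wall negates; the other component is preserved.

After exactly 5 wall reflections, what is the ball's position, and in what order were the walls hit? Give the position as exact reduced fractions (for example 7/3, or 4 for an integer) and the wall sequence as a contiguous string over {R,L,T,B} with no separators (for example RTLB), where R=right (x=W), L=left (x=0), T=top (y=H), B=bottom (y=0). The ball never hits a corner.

1. t=1 → R at (6,5); v=(-1,2)
2. t=1 → T at (5,7); v=(-1,-2)
3. t=7/2 → B at (3/2,0); v=(-1,2)
4. t=3/2 → L at (0,3); v=(1,2)
5. t=2 → T at (2,7); v=(1,-2)

Final position: (2,7)
Wall sequence: RTBLT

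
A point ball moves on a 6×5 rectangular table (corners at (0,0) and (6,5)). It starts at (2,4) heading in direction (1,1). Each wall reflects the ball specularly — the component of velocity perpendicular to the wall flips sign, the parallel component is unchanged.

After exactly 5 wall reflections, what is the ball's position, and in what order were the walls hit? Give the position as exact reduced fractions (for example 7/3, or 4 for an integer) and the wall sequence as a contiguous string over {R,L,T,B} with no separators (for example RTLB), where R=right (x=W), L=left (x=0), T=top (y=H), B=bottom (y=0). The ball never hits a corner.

Final position: (1,5)
Wall sequence: TRBLT

1. t=1 → T at (3,5); v=(1,-1)
2. t=3 → R at (6,2); v=(-1,-1)
3. t=2 → B at (4,0); v=(-1,1)
4. t=4 → L at (0,4); v=(1,1)
5. t=1 → T at (1,5); v=(1,-1)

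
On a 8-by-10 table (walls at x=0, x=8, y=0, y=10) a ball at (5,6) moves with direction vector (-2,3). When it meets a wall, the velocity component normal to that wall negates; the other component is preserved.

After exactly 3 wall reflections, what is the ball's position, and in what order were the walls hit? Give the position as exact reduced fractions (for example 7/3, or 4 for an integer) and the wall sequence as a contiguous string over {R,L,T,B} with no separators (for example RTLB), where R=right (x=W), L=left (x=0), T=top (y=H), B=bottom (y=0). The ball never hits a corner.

Final position: (13/3,0)
Wall sequence: TLB

1. t=4/3 → T at (7/3,10); v=(-2,-3)
2. t=7/6 → L at (0,13/2); v=(2,-3)
3. t=13/6 → B at (13/3,0); v=(2,3)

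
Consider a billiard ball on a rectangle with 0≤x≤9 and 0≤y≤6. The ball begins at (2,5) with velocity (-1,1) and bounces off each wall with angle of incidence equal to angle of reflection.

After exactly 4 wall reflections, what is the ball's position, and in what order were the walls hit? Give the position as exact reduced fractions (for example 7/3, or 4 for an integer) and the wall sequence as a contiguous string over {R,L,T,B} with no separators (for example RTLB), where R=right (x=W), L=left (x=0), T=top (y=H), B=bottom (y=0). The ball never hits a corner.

1. t=1 → T at (1,6); v=(-1,-1)
2. t=1 → L at (0,5); v=(1,-1)
3. t=5 → B at (5,0); v=(1,1)
4. t=4 → R at (9,4); v=(-1,1)

Final position: (9,4)
Wall sequence: TLBR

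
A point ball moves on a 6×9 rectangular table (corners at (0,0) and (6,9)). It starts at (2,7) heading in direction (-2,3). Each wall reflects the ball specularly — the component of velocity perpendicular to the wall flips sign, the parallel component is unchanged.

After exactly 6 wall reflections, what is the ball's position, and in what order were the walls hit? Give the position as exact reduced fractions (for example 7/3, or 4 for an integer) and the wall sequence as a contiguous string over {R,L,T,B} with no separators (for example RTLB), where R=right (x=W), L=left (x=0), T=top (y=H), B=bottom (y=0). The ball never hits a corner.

1. t=2/3 → T at (2/3,9); v=(-2,-3)
2. t=1/3 → L at (0,8); v=(2,-3)
3. t=8/3 → B at (16/3,0); v=(2,3)
4. t=1/3 → R at (6,1); v=(-2,3)
5. t=8/3 → T at (2/3,9); v=(-2,-3)
6. t=1/3 → L at (0,8); v=(2,-3)

Final position: (0,8)
Wall sequence: TLBRTL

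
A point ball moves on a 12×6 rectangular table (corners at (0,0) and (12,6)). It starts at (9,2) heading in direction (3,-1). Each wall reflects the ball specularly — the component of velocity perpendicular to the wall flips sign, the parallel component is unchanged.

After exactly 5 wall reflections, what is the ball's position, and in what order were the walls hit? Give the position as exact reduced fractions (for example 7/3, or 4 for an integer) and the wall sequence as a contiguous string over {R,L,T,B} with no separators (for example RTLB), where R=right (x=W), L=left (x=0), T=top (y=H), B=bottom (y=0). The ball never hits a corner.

Final position: (12,5)
Wall sequence: RBLTR

1. t=1 → R at (12,1); v=(-3,-1)
2. t=1 → B at (9,0); v=(-3,1)
3. t=3 → L at (0,3); v=(3,1)
4. t=3 → T at (9,6); v=(3,-1)
5. t=1 → R at (12,5); v=(-3,-1)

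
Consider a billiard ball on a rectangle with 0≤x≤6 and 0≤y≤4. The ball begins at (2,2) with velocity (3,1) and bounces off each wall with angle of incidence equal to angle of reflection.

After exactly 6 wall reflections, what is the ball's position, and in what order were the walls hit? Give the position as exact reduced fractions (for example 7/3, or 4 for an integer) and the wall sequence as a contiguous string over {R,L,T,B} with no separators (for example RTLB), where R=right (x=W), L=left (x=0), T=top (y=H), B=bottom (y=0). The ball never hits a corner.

1. t=4/3 → R at (6,10/3); v=(-3,1)
2. t=2/3 → T at (4,4); v=(-3,-1)
3. t=4/3 → L at (0,8/3); v=(3,-1)
4. t=2 → R at (6,2/3); v=(-3,-1)
5. t=2/3 → B at (4,0); v=(-3,1)
6. t=4/3 → L at (0,4/3); v=(3,1)

Final position: (0,4/3)
Wall sequence: RTLRBL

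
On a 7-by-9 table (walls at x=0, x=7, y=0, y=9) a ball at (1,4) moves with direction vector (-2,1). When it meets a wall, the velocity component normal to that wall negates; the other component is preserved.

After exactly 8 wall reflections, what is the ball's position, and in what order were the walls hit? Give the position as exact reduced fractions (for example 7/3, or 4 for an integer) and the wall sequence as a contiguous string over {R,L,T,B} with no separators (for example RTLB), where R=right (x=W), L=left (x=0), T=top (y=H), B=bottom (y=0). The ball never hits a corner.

1. t=1/2 → L at (0,9/2); v=(2,1)
2. t=7/2 → R at (7,8); v=(-2,1)
3. t=1 → T at (5,9); v=(-2,-1)
4. t=5/2 → L at (0,13/2); v=(2,-1)
5. t=7/2 → R at (7,3); v=(-2,-1)
6. t=3 → B at (1,0); v=(-2,1)
7. t=1/2 → L at (0,1/2); v=(2,1)
8. t=7/2 → R at (7,4); v=(-2,1)

Final position: (7,4)
Wall sequence: LRTLRBLR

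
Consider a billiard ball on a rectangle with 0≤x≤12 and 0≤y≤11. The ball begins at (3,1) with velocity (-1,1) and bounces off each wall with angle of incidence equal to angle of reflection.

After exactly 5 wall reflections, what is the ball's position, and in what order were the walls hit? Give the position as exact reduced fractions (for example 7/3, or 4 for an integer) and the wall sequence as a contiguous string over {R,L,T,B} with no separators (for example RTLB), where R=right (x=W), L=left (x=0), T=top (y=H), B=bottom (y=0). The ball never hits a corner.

1. t=3 → L at (0,4); v=(1,1)
2. t=7 → T at (7,11); v=(1,-1)
3. t=5 → R at (12,6); v=(-1,-1)
4. t=6 → B at (6,0); v=(-1,1)
5. t=6 → L at (0,6); v=(1,1)

Final position: (0,6)
Wall sequence: LTRBL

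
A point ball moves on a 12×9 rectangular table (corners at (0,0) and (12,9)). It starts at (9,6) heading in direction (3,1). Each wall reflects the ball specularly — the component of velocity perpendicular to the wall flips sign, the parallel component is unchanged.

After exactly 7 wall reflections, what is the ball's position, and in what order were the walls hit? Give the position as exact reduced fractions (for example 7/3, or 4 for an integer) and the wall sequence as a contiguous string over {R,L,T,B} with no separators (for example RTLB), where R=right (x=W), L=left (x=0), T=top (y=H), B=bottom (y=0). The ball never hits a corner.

Final position: (12,5)
Wall sequence: RTLRBLR

1. t=1 → R at (12,7); v=(-3,1)
2. t=2 → T at (6,9); v=(-3,-1)
3. t=2 → L at (0,7); v=(3,-1)
4. t=4 → R at (12,3); v=(-3,-1)
5. t=3 → B at (3,0); v=(-3,1)
6. t=1 → L at (0,1); v=(3,1)
7. t=4 → R at (12,5); v=(-3,1)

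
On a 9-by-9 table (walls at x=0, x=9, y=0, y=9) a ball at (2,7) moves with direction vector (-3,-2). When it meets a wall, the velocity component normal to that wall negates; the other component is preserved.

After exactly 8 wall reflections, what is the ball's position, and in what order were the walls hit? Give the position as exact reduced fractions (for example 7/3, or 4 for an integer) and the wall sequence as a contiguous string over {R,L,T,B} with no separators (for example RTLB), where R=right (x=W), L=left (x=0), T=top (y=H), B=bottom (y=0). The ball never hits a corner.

Final position: (0,1/3)
Wall sequence: LBRLTRBL

1. t=2/3 → L at (0,17/3); v=(3,-2)
2. t=17/6 → B at (17/2,0); v=(3,2)
3. t=1/6 → R at (9,1/3); v=(-3,2)
4. t=3 → L at (0,19/3); v=(3,2)
5. t=4/3 → T at (4,9); v=(3,-2)
6. t=5/3 → R at (9,17/3); v=(-3,-2)
7. t=17/6 → B at (1/2,0); v=(-3,2)
8. t=1/6 → L at (0,1/3); v=(3,2)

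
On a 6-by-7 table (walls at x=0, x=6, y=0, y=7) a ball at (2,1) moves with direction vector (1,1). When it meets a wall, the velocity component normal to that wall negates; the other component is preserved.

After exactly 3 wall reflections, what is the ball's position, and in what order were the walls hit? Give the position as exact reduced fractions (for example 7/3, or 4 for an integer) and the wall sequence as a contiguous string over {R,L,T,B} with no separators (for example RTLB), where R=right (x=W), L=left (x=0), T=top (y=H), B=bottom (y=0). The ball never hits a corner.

Final position: (0,3)
Wall sequence: RTL

1. t=4 → R at (6,5); v=(-1,1)
2. t=2 → T at (4,7); v=(-1,-1)
3. t=4 → L at (0,3); v=(1,-1)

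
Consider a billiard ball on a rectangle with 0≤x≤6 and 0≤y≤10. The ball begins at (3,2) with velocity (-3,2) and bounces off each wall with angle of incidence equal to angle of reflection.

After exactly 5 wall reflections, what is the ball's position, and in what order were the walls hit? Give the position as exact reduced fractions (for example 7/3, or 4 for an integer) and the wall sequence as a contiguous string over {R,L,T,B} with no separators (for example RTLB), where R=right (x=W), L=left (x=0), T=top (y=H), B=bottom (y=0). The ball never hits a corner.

Final position: (6,4)
Wall sequence: LRTLR

1. t=1 → L at (0,4); v=(3,2)
2. t=2 → R at (6,8); v=(-3,2)
3. t=1 → T at (3,10); v=(-3,-2)
4. t=1 → L at (0,8); v=(3,-2)
5. t=2 → R at (6,4); v=(-3,-2)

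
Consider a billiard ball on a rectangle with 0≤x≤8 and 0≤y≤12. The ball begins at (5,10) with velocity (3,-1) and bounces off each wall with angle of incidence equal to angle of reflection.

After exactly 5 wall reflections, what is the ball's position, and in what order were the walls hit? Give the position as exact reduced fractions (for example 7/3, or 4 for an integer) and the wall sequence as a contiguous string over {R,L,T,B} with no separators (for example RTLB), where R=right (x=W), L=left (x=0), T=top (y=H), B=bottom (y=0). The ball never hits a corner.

1. t=1 → R at (8,9); v=(-3,-1)
2. t=8/3 → L at (0,19/3); v=(3,-1)
3. t=8/3 → R at (8,11/3); v=(-3,-1)
4. t=8/3 → L at (0,1); v=(3,-1)
5. t=1 → B at (3,0); v=(3,1)

Final position: (3,0)
Wall sequence: RLRLB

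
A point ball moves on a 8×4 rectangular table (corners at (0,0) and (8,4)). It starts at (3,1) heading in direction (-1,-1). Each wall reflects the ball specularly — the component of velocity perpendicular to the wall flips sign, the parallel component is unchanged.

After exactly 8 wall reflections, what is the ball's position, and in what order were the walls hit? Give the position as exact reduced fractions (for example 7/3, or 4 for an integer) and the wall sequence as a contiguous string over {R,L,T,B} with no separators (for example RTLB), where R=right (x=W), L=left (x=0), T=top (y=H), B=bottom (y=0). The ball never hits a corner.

Final position: (0,2)
Wall sequence: BLTBRTBL

1. t=1 → B at (2,0); v=(-1,1)
2. t=2 → L at (0,2); v=(1,1)
3. t=2 → T at (2,4); v=(1,-1)
4. t=4 → B at (6,0); v=(1,1)
5. t=2 → R at (8,2); v=(-1,1)
6. t=2 → T at (6,4); v=(-1,-1)
7. t=4 → B at (2,0); v=(-1,1)
8. t=2 → L at (0,2); v=(1,1)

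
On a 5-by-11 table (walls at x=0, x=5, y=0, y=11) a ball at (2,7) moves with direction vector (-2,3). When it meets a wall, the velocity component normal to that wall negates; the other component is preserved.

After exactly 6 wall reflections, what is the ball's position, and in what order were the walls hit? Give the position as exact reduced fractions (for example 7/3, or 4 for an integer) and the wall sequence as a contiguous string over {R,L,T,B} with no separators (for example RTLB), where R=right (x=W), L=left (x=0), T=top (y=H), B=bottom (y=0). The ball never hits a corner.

Final position: (5,21/2)
Wall sequence: LTRBLR

1. t=1 → L at (0,10); v=(2,3)
2. t=1/3 → T at (2/3,11); v=(2,-3)
3. t=13/6 → R at (5,9/2); v=(-2,-3)
4. t=3/2 → B at (2,0); v=(-2,3)
5. t=1 → L at (0,3); v=(2,3)
6. t=5/2 → R at (5,21/2); v=(-2,3)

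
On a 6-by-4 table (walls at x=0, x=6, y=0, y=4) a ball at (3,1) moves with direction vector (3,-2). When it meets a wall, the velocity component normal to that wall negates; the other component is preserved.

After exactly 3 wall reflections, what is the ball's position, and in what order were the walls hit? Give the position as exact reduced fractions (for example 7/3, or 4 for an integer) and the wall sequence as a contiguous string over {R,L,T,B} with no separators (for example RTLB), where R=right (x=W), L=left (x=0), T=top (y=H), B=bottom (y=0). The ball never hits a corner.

1. t=1/2 → B at (9/2,0); v=(3,2)
2. t=1/2 → R at (6,1); v=(-3,2)
3. t=3/2 → T at (3/2,4); v=(-3,-2)

Final position: (3/2,4)
Wall sequence: BRT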